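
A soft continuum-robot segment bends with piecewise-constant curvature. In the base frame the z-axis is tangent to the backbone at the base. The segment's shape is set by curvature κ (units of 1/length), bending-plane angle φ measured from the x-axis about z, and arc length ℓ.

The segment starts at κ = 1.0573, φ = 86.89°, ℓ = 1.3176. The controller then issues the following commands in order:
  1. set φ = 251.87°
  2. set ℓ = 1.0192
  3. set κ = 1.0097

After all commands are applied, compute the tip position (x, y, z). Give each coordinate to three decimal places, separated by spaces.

-0.149 -0.456 0.849

initial: κ=1.0573, φ=86.89°, ℓ=1.3176
cmd 1: set φ=251.87° → (κ,φ,ℓ)=(1.0573,251.87°,1.3176) → tip=(-0.2423,-0.7400,0.9309)
cmd 2: set ℓ=1.0192 → (κ,φ,ℓ)=(1.0573,251.87°,1.0192) → tip=(-0.1550,-0.4733,0.8331)
cmd 3: set κ=1.0097 → (κ,φ,ℓ)=(1.0097,251.87°,1.0192) → tip=(-0.1493,-0.4559,0.8486)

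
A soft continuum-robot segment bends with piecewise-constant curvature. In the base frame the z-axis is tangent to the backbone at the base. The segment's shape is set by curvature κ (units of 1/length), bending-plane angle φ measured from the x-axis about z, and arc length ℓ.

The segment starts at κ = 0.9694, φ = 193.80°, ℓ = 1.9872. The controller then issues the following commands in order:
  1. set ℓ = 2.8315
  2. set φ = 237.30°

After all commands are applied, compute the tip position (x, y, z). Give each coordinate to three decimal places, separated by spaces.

-1.071 -1.669 0.399

initial: κ=0.9694, φ=193.80°, ℓ=1.9872
cmd 1: set ℓ=2.8315 → (κ,φ,ℓ)=(0.9694,193.80°,2.8315) → tip=(-1.9258,-0.4730,0.3986)
cmd 2: set φ=237.30° → (κ,φ,ℓ)=(0.9694,237.30°,2.8315) → tip=(-1.0713,-1.6687,0.3986)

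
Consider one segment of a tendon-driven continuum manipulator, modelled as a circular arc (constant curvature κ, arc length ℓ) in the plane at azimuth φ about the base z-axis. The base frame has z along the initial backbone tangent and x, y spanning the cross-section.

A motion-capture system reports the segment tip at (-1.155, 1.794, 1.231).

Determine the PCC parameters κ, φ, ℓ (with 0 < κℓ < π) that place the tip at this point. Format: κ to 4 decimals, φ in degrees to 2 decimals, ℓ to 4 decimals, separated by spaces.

ρ = √(x²+y²) = √(-1.155² + 1.794²) = 2.13365
φ = atan2(y, x) mod 360° = atan2(1.794, -1.155) = 122.7739°
|p|² = ρ² + z² = 2.13365² + 1.231² = 6.06782
κ = 2ρ / |p|² = 2×2.13365 / 6.06782 = 0.70327
θ = 2·atan2(ρ, z) = 2·atan2(2.13365, 1.231) = 2.09500 rad
ℓ = θ/κ = 2.09500/0.70327 = 2.97896

0.7033 122.77 2.9790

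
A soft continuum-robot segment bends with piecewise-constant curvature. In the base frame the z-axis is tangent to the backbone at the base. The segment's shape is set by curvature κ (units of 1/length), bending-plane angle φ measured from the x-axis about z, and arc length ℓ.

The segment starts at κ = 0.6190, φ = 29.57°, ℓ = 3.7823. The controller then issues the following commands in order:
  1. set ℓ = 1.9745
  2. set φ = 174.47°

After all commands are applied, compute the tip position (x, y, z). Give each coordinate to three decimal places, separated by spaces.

initial: κ=0.6190, φ=29.57°, ℓ=3.7823
cmd 1: set ℓ=1.9745 → (κ,φ,ℓ)=(0.6190,29.57°,1.9745) → tip=(0.9252,0.5249,1.5183)
cmd 2: set φ=174.47° → (κ,φ,ℓ)=(0.6190,174.47°,1.9745) → tip=(-1.0588,0.1025,1.5183)

-1.059 0.103 1.518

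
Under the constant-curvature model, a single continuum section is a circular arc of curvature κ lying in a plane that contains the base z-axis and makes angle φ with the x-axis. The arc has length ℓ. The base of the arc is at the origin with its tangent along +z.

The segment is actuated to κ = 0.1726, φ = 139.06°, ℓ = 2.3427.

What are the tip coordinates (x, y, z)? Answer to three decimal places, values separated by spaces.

-0.353 0.306 2.279

θ = κ·ℓ = 0.1726 × 2.3427 = 0.40435 rad
ρ = (1 − cos θ)/κ = (1 − 0.91936)/0.1726 = 0.46722
z = sin θ / κ = 0.39342/0.1726 = 2.27938
x = ρ cos φ = 0.46722 × cos(139.06°) = -0.35293
y = ρ sin φ = 0.46722 × sin(139.06°) = 0.30615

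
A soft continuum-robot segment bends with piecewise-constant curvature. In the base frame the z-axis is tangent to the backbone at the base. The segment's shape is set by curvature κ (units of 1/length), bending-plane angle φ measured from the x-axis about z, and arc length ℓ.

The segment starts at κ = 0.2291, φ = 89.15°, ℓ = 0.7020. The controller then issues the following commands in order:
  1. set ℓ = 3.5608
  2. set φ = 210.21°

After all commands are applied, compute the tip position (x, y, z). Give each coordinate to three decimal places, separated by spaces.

-1.187 -0.691 3.179

initial: κ=0.2291, φ=89.15°, ℓ=0.7020
cmd 1: set ℓ=3.5608 → (κ,φ,ℓ)=(0.2291,89.15°,3.5608) → tip=(0.0204,1.3735,3.1788)
cmd 2: set φ=210.21° → (κ,φ,ℓ)=(0.2291,210.21°,3.5608) → tip=(-1.1871,-0.6912,3.1788)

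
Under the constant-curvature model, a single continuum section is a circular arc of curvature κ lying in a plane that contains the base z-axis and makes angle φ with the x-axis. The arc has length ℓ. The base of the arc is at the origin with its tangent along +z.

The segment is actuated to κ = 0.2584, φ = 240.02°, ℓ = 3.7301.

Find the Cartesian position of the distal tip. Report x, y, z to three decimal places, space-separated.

θ = κ·ℓ = 0.2584 × 3.7301 = 0.96386 rad
ρ = (1 − cos θ)/κ = (1 − 0.57036)/0.2584 = 1.66271
z = sin θ / κ = 0.82140/0.2584 = 3.17878
x = ρ cos φ = 1.66271 × cos(240.02°) = -0.83085
y = ρ sin φ = 1.66271 × sin(240.02°) = -1.44024

-0.831 -1.440 3.179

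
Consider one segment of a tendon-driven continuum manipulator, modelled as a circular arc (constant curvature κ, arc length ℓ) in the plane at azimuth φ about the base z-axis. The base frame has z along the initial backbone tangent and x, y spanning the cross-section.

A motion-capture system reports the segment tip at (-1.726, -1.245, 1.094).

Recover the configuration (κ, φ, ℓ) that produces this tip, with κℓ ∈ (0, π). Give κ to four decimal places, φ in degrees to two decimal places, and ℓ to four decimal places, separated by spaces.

0.7433 215.80 2.9487

ρ = √(x²+y²) = √(-1.726² + -1.245²) = 2.12817
φ = atan2(y, x) mod 360° = atan2(-1.245, -1.726) = 215.8037°
|p|² = ρ² + z² = 2.12817² + 1.094² = 5.72594
κ = 2ρ / |p|² = 2×2.12817 / 5.72594 = 0.74334
θ = 2·atan2(ρ, z) = 2·atan2(2.12817, 1.094) = 2.19193 rad
ℓ = θ/κ = 2.19193/0.74334 = 2.94875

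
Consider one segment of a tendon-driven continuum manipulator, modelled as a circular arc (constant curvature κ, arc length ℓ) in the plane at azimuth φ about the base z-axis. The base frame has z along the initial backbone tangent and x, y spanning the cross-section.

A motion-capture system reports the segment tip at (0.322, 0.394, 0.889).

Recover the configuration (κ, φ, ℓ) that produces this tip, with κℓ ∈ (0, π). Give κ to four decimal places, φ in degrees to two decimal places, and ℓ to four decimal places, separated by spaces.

0.9699 50.74 1.0720

ρ = √(x²+y²) = √(0.322² + 0.394²) = 0.50884
φ = atan2(y, x) mod 360° = atan2(0.394, 0.322) = 50.7423°
|p|² = ρ² + z² = 0.50884² + 0.889² = 1.04924
κ = 2ρ / |p|² = 2×0.50884 / 1.04924 = 0.96992
θ = 2·atan2(ρ, z) = 2·atan2(0.50884, 0.889) = 1.03972 rad
ℓ = θ/κ = 1.03972/0.96992 = 1.07196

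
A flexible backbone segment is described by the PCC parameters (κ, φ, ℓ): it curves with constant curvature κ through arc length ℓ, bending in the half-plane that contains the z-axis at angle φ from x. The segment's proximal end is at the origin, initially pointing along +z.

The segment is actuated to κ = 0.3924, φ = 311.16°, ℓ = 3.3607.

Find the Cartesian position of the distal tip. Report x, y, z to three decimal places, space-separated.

θ = κ·ℓ = 0.3924 × 3.3607 = 1.31874 rad
ρ = (1 − cos θ)/κ = (1 − 0.24940)/0.3924 = 1.91285
z = sin θ / κ = 0.96840/0.3924 = 2.46789
x = ρ cos φ = 1.91285 × cos(311.16°) = 1.25897
y = ρ sin φ = 1.91285 × sin(311.16°) = -1.44014

1.259 -1.440 2.468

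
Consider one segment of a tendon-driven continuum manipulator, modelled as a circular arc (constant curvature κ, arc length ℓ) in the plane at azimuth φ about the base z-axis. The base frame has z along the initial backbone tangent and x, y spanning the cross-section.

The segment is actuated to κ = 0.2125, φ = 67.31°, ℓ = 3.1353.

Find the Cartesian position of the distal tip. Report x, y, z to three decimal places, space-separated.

0.388 0.928 2.908

θ = κ·ℓ = 0.2125 × 3.1353 = 0.66625 rad
ρ = (1 − cos θ)/κ = (1 − 0.78614)/0.2125 = 1.00638
z = sin θ / κ = 0.61804/0.2125 = 2.90844
x = ρ cos φ = 1.00638 × cos(67.31°) = 0.38821
y = ρ sin φ = 1.00638 × sin(67.31°) = 0.92849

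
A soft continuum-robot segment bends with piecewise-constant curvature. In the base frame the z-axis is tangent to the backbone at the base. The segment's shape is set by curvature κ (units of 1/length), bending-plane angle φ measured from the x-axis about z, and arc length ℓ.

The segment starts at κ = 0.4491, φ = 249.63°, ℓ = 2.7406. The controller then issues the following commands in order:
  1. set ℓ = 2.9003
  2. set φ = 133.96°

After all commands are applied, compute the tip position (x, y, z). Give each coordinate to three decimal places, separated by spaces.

-1.136 1.178 2.147

initial: κ=0.4491, φ=249.63°, ℓ=2.7406
cmd 1: set ℓ=2.9003 → (κ,φ,ℓ)=(0.4491,249.63°,2.9003) → tip=(-0.5696,-1.5341,2.1470)
cmd 2: set φ=133.96° → (κ,φ,ℓ)=(0.4491,133.96°,2.9003) → tip=(-1.1360,1.1780,2.1470)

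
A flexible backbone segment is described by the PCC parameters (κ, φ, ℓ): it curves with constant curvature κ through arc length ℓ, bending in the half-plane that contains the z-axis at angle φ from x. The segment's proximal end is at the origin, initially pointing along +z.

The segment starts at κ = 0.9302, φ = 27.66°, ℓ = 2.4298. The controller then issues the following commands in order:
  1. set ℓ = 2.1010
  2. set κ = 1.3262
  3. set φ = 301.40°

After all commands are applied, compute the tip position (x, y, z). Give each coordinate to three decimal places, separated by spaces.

initial: κ=0.9302, φ=27.66°, ℓ=2.4298
cmd 1: set ℓ=2.1010 → (κ,φ,ℓ)=(0.9302,27.66°,2.1010) → tip=(1.3085,0.6858,0.9969)
cmd 2: set κ=1.3262 → (κ,φ,ℓ)=(1.3262,27.66°,2.1010) → tip=(1.2940,0.6782,0.2623)
cmd 3: set φ=301.40° → (κ,φ,ℓ)=(1.3262,301.40°,2.1010) → tip=(0.7612,-1.2470,0.2623)

0.761 -1.247 0.262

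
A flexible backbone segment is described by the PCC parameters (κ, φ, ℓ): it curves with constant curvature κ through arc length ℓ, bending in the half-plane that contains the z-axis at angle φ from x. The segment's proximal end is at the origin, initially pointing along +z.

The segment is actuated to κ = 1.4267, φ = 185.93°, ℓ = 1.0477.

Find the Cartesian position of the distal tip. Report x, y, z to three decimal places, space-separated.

θ = κ·ℓ = 1.4267 × 1.0477 = 1.49475 rad
ρ = (1 − cos θ)/κ = (1 − 0.07597)/1.4267 = 0.64767
z = sin θ / κ = 0.99711/1.4267 = 0.69889
x = ρ cos φ = 0.64767 × cos(185.93°) = -0.64420
y = ρ sin φ = 0.64767 × sin(185.93°) = -0.06691

-0.644 -0.067 0.699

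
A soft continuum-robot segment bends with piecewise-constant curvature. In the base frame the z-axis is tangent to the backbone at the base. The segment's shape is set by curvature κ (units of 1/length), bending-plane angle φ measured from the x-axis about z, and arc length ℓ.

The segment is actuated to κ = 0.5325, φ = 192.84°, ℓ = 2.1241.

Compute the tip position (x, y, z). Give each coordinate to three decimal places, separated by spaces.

θ = κ·ℓ = 0.5325 × 2.1241 = 1.13108 rad
ρ = (1 − cos θ)/κ = (1 − 0.42568)/0.5325 = 1.07854
z = sin θ / κ = 0.90487/0.5325 = 1.69929
x = ρ cos φ = 1.07854 × cos(192.84°) = -1.05157
y = ρ sin φ = 1.07854 × sin(192.84°) = -0.23968

-1.052 -0.240 1.699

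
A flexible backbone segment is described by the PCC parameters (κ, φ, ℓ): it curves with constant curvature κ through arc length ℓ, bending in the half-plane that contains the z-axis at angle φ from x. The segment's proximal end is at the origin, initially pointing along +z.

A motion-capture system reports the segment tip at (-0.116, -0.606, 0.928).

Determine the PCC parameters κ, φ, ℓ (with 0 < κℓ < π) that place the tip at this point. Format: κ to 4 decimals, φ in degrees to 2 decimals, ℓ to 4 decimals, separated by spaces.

ρ = √(x²+y²) = √(-0.116² + -0.606²) = 0.61700
φ = atan2(y, x) mod 360° = atan2(-0.606, -0.116) = 259.1636°
|p|² = ρ² + z² = 0.61700² + 0.928² = 1.24188
κ = 2ρ / |p|² = 2×0.61700 / 1.24188 = 0.99366
θ = 2·atan2(ρ, z) = 2·atan2(0.61700, 0.928) = 1.17352 rad
ℓ = θ/κ = 1.17352/0.99366 = 1.18101

0.9937 259.16 1.1810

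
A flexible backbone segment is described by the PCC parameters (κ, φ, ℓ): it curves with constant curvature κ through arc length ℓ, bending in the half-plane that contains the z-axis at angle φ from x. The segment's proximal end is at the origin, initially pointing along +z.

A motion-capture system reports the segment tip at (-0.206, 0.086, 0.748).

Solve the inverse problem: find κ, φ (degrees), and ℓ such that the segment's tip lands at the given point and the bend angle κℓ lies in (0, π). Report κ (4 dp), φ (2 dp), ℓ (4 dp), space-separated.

0.7327 157.34 0.7917

ρ = √(x²+y²) = √(-0.206² + 0.086²) = 0.22323
φ = atan2(y, x) mod 360° = atan2(0.086, -0.206) = 157.3406°
|p|² = ρ² + z² = 0.22323² + 0.748² = 0.60934
κ = 2ρ / |p|² = 2×0.22323 / 0.60934 = 0.73270
θ = 2·atan2(ρ, z) = 2·atan2(0.22323, 0.748) = 0.58004 rad
ℓ = θ/κ = 0.58004/0.73270 = 0.79165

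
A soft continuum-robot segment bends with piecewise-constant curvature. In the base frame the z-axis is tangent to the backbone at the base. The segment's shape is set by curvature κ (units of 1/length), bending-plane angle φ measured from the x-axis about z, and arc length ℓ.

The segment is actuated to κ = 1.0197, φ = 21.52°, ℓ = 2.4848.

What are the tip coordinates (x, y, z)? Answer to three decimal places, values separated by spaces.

1.661 0.655 0.560

θ = κ·ℓ = 1.0197 × 2.4848 = 2.53375 rad
ρ = (1 − cos θ)/κ = (1 − -0.82088)/1.0197 = 1.78570
z = sin θ / κ = 0.57110/1.0197 = 0.56006
x = ρ cos φ = 1.78570 × cos(21.52°) = 1.66122
y = ρ sin φ = 1.78570 × sin(21.52°) = 0.65504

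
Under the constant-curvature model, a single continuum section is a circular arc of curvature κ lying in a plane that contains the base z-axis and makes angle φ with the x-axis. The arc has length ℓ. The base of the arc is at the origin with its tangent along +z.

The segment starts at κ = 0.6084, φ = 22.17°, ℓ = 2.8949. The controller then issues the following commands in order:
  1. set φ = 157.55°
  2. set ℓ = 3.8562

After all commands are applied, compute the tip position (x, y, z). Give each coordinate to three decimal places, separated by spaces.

initial: κ=0.6084, φ=22.17°, ℓ=2.8949
cmd 1: set φ=157.55° → (κ,φ,ℓ)=(0.6084,157.55°,2.8949) → tip=(-1.8067,0.7465,1.6139)
cmd 2: set ℓ=3.8562 → (κ,φ,ℓ)=(0.6084,157.55°,3.8562) → tip=(-2.5824,1.0670,1.1739)

-2.582 1.067 1.174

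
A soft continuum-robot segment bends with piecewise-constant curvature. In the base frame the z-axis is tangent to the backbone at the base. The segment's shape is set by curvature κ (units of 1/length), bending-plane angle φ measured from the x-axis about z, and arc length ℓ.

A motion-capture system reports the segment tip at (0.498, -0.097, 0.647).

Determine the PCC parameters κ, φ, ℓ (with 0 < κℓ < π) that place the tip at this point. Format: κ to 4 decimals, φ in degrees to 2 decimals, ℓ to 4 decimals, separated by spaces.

ρ = √(x²+y²) = √(0.498² + -0.097²) = 0.50736
φ = atan2(y, x) mod 360° = atan2(-0.097, 0.498) = 348.9780°
|p|² = ρ² + z² = 0.50736² + 0.647² = 0.67602
κ = 2ρ / |p|² = 2×0.50736 / 0.67602 = 1.50101
θ = 2·atan2(ρ, z) = 2·atan2(0.50736, 0.647) = 1.33003 rad
ℓ = θ/κ = 1.33003/1.50101 = 0.88609

1.5010 348.98 0.8861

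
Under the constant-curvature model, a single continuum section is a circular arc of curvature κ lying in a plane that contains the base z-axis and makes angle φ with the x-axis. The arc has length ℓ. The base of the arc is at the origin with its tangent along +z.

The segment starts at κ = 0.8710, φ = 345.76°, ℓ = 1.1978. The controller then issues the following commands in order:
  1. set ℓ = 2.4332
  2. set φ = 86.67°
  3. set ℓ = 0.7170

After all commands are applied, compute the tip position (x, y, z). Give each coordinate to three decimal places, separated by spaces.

initial: κ=0.8710, φ=345.76°, ℓ=1.1978
cmd 1: set ℓ=2.4332 → (κ,φ,ℓ)=(0.8710,345.76°,2.4332) → tip=(1.6931,-0.4297,0.9797)
cmd 2: set φ=86.67° → (κ,φ,ℓ)=(0.8710,86.67°,2.4332) → tip=(0.1015,1.7438,0.9797)
cmd 3: set ℓ=0.7170 → (κ,φ,ℓ)=(0.8710,86.67°,0.7170) → tip=(0.0126,0.2163,0.6713)

0.013 0.216 0.671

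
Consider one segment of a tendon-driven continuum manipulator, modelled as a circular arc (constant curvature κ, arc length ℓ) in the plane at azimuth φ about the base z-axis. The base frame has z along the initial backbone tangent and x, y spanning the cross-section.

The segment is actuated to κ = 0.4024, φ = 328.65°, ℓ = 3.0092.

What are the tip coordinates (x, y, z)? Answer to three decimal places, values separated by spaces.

1.375 -0.838 2.326

θ = κ·ℓ = 0.4024 × 3.0092 = 1.21090 rad
ρ = (1 − cos θ)/κ = (1 − 0.35218)/0.4024 = 1.60990
z = sin θ / κ = 0.93593/0.4024 = 2.32588
x = ρ cos φ = 1.60990 × cos(328.65°) = 1.37486
y = ρ sin φ = 1.60990 × sin(328.65°) = -0.83758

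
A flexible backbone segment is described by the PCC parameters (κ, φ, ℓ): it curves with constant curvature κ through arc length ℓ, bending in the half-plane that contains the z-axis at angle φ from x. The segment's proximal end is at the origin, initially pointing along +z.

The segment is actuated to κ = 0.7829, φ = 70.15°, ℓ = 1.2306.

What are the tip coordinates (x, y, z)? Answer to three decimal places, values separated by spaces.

0.186 0.516 1.049

θ = κ·ℓ = 0.7829 × 1.2306 = 0.96344 rad
ρ = (1 − cos θ)/κ = (1 − 0.57070)/0.7829 = 0.54834
z = sin θ / κ = 0.82116/0.7829 = 1.04887
x = ρ cos φ = 0.54834 × cos(70.15°) = 0.18620
y = ρ sin φ = 0.54834 × sin(70.15°) = 0.51576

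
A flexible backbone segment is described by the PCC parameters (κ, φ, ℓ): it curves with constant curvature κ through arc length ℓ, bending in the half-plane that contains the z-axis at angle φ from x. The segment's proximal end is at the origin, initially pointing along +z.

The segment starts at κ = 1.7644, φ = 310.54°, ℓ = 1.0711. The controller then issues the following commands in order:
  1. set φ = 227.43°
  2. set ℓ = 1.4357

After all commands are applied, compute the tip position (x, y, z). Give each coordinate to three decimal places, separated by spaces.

-0.698 -0.760 0.324

initial: κ=1.7644, φ=310.54°, ℓ=1.0711
cmd 1: set φ=227.43° → (κ,φ,ℓ)=(1.7644,227.43°,1.0711) → tip=(-0.5037,-0.5483,0.5382)
cmd 2: set ℓ=1.4357 → (κ,φ,ℓ)=(1.7644,227.43°,1.4357) → tip=(-0.6980,-0.7599,0.3240)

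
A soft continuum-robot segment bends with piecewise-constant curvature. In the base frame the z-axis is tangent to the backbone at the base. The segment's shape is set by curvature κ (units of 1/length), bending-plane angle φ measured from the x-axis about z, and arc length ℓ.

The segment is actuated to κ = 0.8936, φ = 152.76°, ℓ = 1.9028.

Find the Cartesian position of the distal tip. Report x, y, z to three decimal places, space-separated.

-1.123 0.578 1.110

θ = κ·ℓ = 0.8936 × 1.9028 = 1.70034 rad
ρ = (1 − cos θ)/κ = (1 − -0.12918)/0.8936 = 1.26363
z = sin θ / κ = 0.99162/0.8936 = 1.10969
x = ρ cos φ = 1.26363 × cos(152.76°) = -1.12349
y = ρ sin φ = 1.26363 × sin(152.76°) = 0.57839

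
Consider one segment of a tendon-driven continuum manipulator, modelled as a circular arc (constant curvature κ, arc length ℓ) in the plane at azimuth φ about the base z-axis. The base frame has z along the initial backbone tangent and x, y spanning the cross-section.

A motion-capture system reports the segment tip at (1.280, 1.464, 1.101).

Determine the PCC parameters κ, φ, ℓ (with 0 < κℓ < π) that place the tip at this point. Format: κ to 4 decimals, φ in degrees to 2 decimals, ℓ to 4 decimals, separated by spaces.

0.7788 48.84 2.7109

ρ = √(x²+y²) = √(1.280² + 1.464²) = 1.94466
φ = atan2(y, x) mod 360° = atan2(1.464, 1.280) = 48.8362°
|p|² = ρ² + z² = 1.94466² + 1.101² = 4.99390
κ = 2ρ / |p|² = 2×1.94466 / 4.99390 = 0.77881
θ = 2·atan2(ρ, z) = 2·atan2(1.94466, 1.101) = 2.11125 rad
ℓ = θ/κ = 2.11125/0.77881 = 2.71086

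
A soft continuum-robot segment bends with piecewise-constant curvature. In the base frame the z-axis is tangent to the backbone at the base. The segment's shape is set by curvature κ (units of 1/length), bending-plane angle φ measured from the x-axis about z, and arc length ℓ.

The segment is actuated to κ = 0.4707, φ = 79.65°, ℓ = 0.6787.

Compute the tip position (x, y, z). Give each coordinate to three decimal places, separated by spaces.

0.019 0.106 0.667

θ = κ·ℓ = 0.4707 × 0.6787 = 0.31946 rad
ρ = (1 − cos θ)/κ = (1 − 0.94940)/0.4707 = 0.10749
z = sin θ / κ = 0.31406/0.4707 = 0.66721
x = ρ cos φ = 0.10749 × cos(79.65°) = 0.01931
y = ρ sin φ = 0.10749 × sin(79.65°) = 0.10574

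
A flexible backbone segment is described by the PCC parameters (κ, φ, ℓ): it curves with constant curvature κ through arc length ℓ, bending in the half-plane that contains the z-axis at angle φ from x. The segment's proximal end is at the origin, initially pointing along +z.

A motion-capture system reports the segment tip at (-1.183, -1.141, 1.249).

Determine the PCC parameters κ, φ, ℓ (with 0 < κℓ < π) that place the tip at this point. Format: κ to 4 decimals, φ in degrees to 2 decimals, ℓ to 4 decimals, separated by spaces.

ρ = √(x²+y²) = √(-1.183² + -1.141²) = 1.64358
φ = atan2(y, x) mod 360° = atan2(-1.141, -1.183) = 223.9646°
|p|² = ρ² + z² = 1.64358² + 1.249² = 4.26137
κ = 2ρ / |p|² = 2×1.64358 / 4.26137 = 0.77139
θ = 2·atan2(ρ, z) = 2·atan2(1.64358, 1.249) = 1.84195 rad
ℓ = θ/κ = 1.84195/0.77139 = 2.38784

0.7714 223.96 2.3878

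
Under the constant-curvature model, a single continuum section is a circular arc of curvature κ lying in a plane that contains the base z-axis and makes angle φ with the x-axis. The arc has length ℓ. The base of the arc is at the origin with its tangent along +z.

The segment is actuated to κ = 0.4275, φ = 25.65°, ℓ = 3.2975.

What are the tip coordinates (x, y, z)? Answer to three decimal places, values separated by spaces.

θ = κ·ℓ = 0.4275 × 3.2975 = 1.40968 rad
ρ = (1 − cos θ)/κ = (1 − 0.16042)/0.4275 = 1.96393
z = sin θ / κ = 0.98705/0.4275 = 2.30889
x = ρ cos φ = 1.96393 × cos(25.65°) = 1.77040
y = ρ sin φ = 1.96393 × sin(25.65°) = 0.85013

1.770 0.850 2.309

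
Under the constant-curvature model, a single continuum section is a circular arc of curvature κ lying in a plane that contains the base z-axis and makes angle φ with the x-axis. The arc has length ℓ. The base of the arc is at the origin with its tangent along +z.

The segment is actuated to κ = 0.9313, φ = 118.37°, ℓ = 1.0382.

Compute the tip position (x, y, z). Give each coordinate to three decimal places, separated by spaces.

θ = κ·ℓ = 0.9313 × 1.0382 = 0.96688 rad
ρ = (1 − cos θ)/κ = (1 − 0.56787)/0.9313 = 0.46400
z = sin θ / κ = 0.82312/0.9313 = 0.88383
x = ρ cos φ = 0.46400 × cos(118.37°) = -0.22048
y = ρ sin φ = 0.46400 × sin(118.37°) = 0.40828

-0.220 0.408 0.884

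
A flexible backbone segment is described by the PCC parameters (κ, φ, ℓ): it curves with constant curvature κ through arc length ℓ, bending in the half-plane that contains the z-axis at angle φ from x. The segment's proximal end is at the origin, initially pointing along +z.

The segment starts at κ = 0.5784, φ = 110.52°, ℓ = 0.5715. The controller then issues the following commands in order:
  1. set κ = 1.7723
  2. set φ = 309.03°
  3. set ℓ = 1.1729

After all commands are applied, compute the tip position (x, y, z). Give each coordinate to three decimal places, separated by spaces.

initial: κ=0.5784, φ=110.52°, ℓ=0.5715
cmd 1: set κ=1.7723 → (κ,φ,ℓ)=(1.7723,110.52°,0.5715) → tip=(-0.0931,0.2487,0.4787)
cmd 2: set φ=309.03° → (κ,φ,ℓ)=(1.7723,309.03°,0.5715) → tip=(0.1672,-0.2063,0.4787)
cmd 3: set ℓ=1.1729 → (κ,φ,ℓ)=(1.7723,309.03°,1.1729) → tip=(0.5281,-0.6515,0.4930)

0.528 -0.651 0.493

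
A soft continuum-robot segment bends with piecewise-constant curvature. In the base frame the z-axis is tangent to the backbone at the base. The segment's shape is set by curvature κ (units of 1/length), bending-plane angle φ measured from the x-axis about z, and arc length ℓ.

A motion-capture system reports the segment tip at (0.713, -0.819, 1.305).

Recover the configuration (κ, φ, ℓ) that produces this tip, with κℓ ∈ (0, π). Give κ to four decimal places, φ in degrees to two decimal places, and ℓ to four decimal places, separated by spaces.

0.7535 311.04 1.8420

ρ = √(x²+y²) = √(0.713² + -0.819²) = 1.08588
φ = atan2(y, x) mod 360° = atan2(-0.819, 0.713) = 311.0420°
|p|² = ρ² + z² = 1.08588² + 1.305² = 2.88216
κ = 2ρ / |p|² = 2×1.08588 / 2.88216 = 0.75352
θ = 2·atan2(ρ, z) = 2·atan2(1.08588, 1.305) = 1.38801 rad
ℓ = θ/κ = 1.38801/0.75352 = 1.84204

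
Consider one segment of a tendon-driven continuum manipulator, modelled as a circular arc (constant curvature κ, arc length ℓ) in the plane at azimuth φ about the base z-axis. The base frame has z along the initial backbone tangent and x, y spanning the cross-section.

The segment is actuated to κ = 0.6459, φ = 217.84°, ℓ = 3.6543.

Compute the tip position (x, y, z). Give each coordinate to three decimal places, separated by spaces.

-2.091 -1.624 1.090

θ = κ·ℓ = 0.6459 × 3.6543 = 2.36031 rad
ρ = (1 − cos θ)/κ = (1 − -0.71001)/0.6459 = 2.64749
z = sin θ / κ = 0.70419/0.6459 = 1.09024
x = ρ cos φ = 2.64749 × cos(217.84°) = -2.09079
y = ρ sin φ = 2.64749 × sin(217.84°) = -1.62412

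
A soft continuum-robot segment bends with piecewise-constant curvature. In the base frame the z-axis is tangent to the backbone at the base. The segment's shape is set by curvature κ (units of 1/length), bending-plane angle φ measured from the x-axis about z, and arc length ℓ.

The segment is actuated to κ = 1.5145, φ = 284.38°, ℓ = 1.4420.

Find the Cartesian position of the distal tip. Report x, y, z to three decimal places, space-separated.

θ = κ·ℓ = 1.5145 × 1.4420 = 2.18391 rad
ρ = (1 − cos θ)/κ = (1 − -0.57542)/1.5145 = 1.04022
z = sin θ / κ = 0.81786/1.5145 = 0.54002
x = ρ cos φ = 1.04022 × cos(284.38°) = 0.25834
y = ρ sin φ = 1.04022 × sin(284.38°) = -1.00763

0.258 -1.008 0.540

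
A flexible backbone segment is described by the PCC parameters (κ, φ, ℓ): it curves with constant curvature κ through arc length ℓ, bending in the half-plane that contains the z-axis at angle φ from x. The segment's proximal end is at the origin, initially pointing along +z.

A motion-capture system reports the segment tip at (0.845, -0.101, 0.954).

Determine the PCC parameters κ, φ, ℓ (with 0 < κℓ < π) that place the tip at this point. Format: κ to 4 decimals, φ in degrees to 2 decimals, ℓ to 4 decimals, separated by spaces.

ρ = √(x²+y²) = √(0.845² + -0.101²) = 0.85101
φ = atan2(y, x) mod 360° = atan2(-0.101, 0.845) = 353.1840°
|p|² = ρ² + z² = 0.85101² + 0.954² = 1.63434
κ = 2ρ / |p|² = 2×0.85101 / 1.63434 = 1.04142
θ = 2·atan2(ρ, z) = 2·atan2(0.85101, 0.954) = 1.45681 rad
ℓ = θ/κ = 1.45681/1.04142 = 1.39887

1.0414 353.18 1.3989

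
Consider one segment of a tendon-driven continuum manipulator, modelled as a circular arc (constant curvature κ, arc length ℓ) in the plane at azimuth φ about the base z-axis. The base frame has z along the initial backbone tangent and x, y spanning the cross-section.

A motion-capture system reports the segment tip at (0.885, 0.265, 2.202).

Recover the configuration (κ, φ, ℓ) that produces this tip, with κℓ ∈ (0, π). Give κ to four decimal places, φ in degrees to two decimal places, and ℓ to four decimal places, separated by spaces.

0.3240 16.67 2.4519

ρ = √(x²+y²) = √(0.885² + 0.265²) = 0.92382
φ = atan2(y, x) mod 360° = atan2(0.265, 0.885) = 16.6695°
|p|² = ρ² + z² = 0.92382² + 2.202² = 5.70225
κ = 2ρ / |p|² = 2×0.92382 / 5.70225 = 0.32402
θ = 2·atan2(ρ, z) = 2·atan2(0.92382, 2.202) = 0.79447 rad
ℓ = θ/κ = 0.79447/0.32402 = 2.45192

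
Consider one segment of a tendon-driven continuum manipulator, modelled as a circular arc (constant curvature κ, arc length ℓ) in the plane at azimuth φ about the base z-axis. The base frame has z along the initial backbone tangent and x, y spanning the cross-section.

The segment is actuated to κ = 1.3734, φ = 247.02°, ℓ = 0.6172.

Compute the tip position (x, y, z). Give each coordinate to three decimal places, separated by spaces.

θ = κ·ℓ = 1.3734 × 0.6172 = 0.84766 rad
ρ = (1 − cos θ)/κ = (1 − 0.66174)/1.3734 = 0.24630
z = sin θ / κ = 0.74974/1.3734 = 0.54590
x = ρ cos φ = 0.24630 × cos(247.02°) = -0.09616
y = ρ sin φ = 0.24630 × sin(247.02°) = -0.22675

-0.096 -0.227 0.546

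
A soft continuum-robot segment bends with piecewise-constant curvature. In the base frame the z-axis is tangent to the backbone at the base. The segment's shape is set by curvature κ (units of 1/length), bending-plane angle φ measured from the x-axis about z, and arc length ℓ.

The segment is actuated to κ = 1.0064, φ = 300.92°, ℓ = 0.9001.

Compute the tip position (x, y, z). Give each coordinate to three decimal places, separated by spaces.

0.196 -0.326 0.782

θ = κ·ℓ = 1.0064 × 0.9001 = 0.90586 rad
ρ = (1 − cos θ)/κ = (1 − 0.61701)/1.0064 = 0.38056
z = sin θ / κ = 0.78696/1.0064 = 0.78195
x = ρ cos φ = 0.38056 × cos(300.92°) = 0.19555
y = ρ sin φ = 0.38056 × sin(300.92°) = -0.32647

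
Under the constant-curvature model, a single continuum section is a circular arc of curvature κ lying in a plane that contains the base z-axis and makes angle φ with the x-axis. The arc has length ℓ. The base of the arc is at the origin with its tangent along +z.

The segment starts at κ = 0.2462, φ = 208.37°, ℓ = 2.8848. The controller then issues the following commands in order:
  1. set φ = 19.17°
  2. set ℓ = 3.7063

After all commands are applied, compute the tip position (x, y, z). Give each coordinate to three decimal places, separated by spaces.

initial: κ=0.2462, φ=208.37°, ℓ=2.8848
cmd 1: set φ=19.17° → (κ,φ,ℓ)=(0.2462,19.17°,2.8848) → tip=(0.9276,0.3225,2.6483)
cmd 2: set ℓ=3.7063 → (κ,φ,ℓ)=(0.2462,19.17°,3.7063) → tip=(1.4894,0.5178,3.2130)

1.489 0.518 3.213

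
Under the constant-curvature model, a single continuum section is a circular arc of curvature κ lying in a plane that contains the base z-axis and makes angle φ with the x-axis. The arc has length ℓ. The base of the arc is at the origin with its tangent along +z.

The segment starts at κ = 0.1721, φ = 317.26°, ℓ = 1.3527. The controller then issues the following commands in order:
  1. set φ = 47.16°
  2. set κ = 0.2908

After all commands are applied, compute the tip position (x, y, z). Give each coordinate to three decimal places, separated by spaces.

initial: κ=0.1721, φ=317.26°, ℓ=1.3527
cmd 1: set φ=47.16° → (κ,φ,ℓ)=(0.1721,47.16°,1.3527) → tip=(0.1066,0.1149,1.3405)
cmd 2: set κ=0.2908 → (κ,φ,ℓ)=(0.2908,47.16°,1.3527) → tip=(0.1786,0.1926,1.3181)

0.179 0.193 1.318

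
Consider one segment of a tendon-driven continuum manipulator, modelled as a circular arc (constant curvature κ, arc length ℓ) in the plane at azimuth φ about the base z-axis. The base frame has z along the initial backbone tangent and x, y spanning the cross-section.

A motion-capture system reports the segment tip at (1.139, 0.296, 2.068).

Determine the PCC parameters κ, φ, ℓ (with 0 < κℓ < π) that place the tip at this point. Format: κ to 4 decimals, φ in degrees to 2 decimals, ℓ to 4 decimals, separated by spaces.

0.4157 14.57 2.4890

ρ = √(x²+y²) = √(1.139² + 0.296²) = 1.17683
φ = atan2(y, x) mod 360° = atan2(0.296, 1.139) = 14.5676°
|p|² = ρ² + z² = 1.17683² + 2.068² = 5.66156
κ = 2ρ / |p|² = 2×1.17683 / 5.66156 = 0.41573
θ = 2·atan2(ρ, z) = 2·atan2(1.17683, 2.068) = 1.03473 rad
ℓ = θ/κ = 1.03473/0.41573 = 2.48896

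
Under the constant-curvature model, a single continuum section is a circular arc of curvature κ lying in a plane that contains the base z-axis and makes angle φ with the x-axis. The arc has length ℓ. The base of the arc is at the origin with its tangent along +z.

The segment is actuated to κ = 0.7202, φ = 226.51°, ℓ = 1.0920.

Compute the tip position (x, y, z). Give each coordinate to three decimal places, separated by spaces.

-0.281 -0.296 0.983

θ = κ·ℓ = 0.7202 × 1.0920 = 0.78646 rad
ρ = (1 − cos θ)/κ = (1 − 0.70636)/0.7202 = 0.40772
z = sin θ / κ = 0.70786/0.7202 = 0.98286
x = ρ cos φ = 0.40772 × cos(226.51°) = -0.28061
y = ρ sin φ = 0.40772 × sin(226.51°) = -0.29580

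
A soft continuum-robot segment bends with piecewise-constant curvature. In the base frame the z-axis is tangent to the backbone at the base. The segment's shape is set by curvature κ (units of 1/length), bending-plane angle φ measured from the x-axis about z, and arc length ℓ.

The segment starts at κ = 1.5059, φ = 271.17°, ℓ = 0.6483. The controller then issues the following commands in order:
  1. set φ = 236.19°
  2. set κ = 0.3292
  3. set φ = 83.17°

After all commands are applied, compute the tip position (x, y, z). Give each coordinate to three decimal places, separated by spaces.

initial: κ=1.5059, φ=271.17°, ℓ=0.6483
cmd 1: set φ=236.19° → (κ,φ,ℓ)=(1.5059,236.19°,0.6483) → tip=(-0.1625,-0.2427,0.5501)
cmd 2: set κ=0.3292 → (κ,φ,ℓ)=(0.3292,236.19°,0.6483) → tip=(-0.0383,-0.0573,0.6434)
cmd 3: set φ=83.17° → (κ,φ,ℓ)=(0.3292,83.17°,0.6483) → tip=(0.0082,0.0684,0.6434)

0.008 0.068 0.643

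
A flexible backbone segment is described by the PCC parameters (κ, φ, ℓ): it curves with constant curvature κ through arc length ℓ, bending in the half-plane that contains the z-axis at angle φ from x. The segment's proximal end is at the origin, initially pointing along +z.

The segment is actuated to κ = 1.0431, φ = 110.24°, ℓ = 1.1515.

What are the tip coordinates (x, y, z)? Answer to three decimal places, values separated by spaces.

θ = κ·ℓ = 1.0431 × 1.1515 = 1.20113 rad
ρ = (1 − cos θ)/κ = (1 − 0.36130)/1.0431 = 0.61231
z = sin θ / κ = 0.93245/1.0431 = 0.89392
x = ρ cos φ = 0.61231 × cos(110.24°) = -0.21183
y = ρ sin φ = 0.61231 × sin(110.24°) = 0.57450

-0.212 0.574 0.894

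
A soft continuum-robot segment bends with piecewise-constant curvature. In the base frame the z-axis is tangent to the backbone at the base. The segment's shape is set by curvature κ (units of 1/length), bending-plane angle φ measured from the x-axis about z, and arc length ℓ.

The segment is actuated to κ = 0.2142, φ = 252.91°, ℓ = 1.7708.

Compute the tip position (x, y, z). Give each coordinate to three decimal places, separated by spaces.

θ = κ·ℓ = 0.2142 × 1.7708 = 0.37931 rad
ρ = (1 − cos θ)/κ = (1 − 0.92892)/0.2142 = 0.33183
z = sin θ / κ = 0.37028/0.2142 = 1.72864
x = ρ cos φ = 0.33183 × cos(252.91°) = -0.09752
y = ρ sin φ = 0.33183 × sin(252.91°) = -0.31718

-0.098 -0.317 1.729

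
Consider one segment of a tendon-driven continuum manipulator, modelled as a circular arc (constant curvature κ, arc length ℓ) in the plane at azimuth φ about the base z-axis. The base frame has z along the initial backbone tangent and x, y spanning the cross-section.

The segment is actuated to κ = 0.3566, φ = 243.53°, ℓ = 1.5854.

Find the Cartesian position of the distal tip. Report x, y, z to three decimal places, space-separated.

-0.194 -0.391 1.502

θ = κ·ℓ = 0.3566 × 1.5854 = 0.56535 rad
ρ = (1 − cos θ)/κ = (1 − 0.84440)/0.3566 = 0.43635
z = sin θ / κ = 0.53571/0.3566 = 1.50228
x = ρ cos φ = 0.43635 × cos(243.53°) = -0.19449
y = ρ sin φ = 0.43635 × sin(243.53°) = -0.39060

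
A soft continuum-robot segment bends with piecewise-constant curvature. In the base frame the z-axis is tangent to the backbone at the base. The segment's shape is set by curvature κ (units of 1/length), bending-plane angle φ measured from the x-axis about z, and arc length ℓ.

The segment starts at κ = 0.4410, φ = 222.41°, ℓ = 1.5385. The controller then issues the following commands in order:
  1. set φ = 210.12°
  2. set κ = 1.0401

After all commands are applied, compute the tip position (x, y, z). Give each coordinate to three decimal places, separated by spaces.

initial: κ=0.4410, φ=222.41°, ℓ=1.5385
cmd 1: set φ=210.12° → (κ,φ,ℓ)=(0.4410,210.12°,1.5385) → tip=(-0.4344,-0.2520,1.4232)
cmd 2: set κ=1.0401 → (κ,φ,ℓ)=(1.0401,210.12°,1.5385) → tip=(-0.8561,-0.4966,0.9610)

-0.856 -0.497 0.961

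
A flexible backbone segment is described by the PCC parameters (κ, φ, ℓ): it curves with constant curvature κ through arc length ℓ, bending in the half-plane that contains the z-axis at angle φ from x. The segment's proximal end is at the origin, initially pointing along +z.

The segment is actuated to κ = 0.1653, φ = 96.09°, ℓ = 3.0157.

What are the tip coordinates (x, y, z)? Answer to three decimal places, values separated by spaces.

-0.078 0.732 2.892

θ = κ·ℓ = 0.1653 × 3.0157 = 0.49850 rad
ρ = (1 − cos θ)/κ = (1 − 0.87830)/0.1653 = 0.73622
z = sin θ / κ = 0.47810/0.1653 = 2.89234
x = ρ cos φ = 0.73622 × cos(96.09°) = -0.07811
y = ρ sin φ = 0.73622 × sin(96.09°) = 0.73206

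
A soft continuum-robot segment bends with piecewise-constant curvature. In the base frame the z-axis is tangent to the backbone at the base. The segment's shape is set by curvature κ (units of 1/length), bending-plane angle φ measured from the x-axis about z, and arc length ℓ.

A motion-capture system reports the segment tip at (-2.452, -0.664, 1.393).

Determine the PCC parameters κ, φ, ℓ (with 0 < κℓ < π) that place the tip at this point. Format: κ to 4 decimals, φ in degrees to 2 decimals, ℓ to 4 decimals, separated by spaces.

0.6053 195.15 3.5329

ρ = √(x²+y²) = √(-2.452² + -0.664²) = 2.54031
φ = atan2(y, x) mod 360° = atan2(-0.664, -2.452) = 195.1523°
|p|² = ρ² + z² = 2.54031² + 1.393² = 8.39365
κ = 2ρ / |p|² = 2×2.54031 / 8.39365 = 0.60529
θ = 2·atan2(ρ, z) = 2·atan2(2.54031, 1.393) = 2.13843 rad
ℓ = θ/κ = 2.13843/0.60529 = 3.53288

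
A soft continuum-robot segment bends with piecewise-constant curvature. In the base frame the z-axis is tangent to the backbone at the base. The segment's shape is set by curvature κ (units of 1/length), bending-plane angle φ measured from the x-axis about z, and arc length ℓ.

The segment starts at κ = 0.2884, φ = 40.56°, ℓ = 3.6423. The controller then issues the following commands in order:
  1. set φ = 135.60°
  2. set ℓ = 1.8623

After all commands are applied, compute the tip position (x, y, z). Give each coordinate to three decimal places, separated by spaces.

initial: κ=0.2884, φ=40.56°, ℓ=3.6423
cmd 1: set φ=135.60° → (κ,φ,ℓ)=(0.2884,135.60°,3.6423) → tip=(-1.2456,1.2198,3.0085)
cmd 2: set ℓ=1.8623 → (κ,φ,ℓ)=(0.2884,135.60°,1.8623) → tip=(-0.3488,0.3416,1.7740)

-0.349 0.342 1.774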